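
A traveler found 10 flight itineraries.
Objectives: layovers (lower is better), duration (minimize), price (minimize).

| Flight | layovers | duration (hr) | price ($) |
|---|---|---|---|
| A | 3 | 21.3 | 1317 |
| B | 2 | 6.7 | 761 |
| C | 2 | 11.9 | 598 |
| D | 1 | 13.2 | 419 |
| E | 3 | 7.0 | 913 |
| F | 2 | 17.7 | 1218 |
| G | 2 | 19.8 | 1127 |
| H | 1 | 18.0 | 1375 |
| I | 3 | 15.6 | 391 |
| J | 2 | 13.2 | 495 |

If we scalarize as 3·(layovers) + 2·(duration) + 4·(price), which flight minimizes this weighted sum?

I

A: 3·3 + 2·21.3 + 4·1317 = 5319.6
B: 3·2 + 2·6.7 + 4·761 = 3063.4
C: 3·2 + 2·11.9 + 4·598 = 2421.8
D: 3·1 + 2·13.2 + 4·419 = 1705.4
E: 3·3 + 2·7.0 + 4·913 = 3675.0
F: 3·2 + 2·17.7 + 4·1218 = 4913.4
G: 3·2 + 2·19.8 + 4·1127 = 4553.6
H: 3·1 + 2·18.0 + 4·1375 = 5539.0
I: 3·3 + 2·15.6 + 4·391 = 1604.2
J: 3·2 + 2·13.2 + 4·495 = 2012.4
Lowest: I at 1604.2.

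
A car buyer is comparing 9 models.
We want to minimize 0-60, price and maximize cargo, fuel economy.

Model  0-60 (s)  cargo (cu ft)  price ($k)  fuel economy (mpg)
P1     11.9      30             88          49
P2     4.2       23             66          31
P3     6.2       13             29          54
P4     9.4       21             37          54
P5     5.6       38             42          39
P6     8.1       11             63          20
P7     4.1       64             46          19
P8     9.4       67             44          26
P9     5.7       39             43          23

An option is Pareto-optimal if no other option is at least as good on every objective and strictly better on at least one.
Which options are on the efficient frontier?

P1: not dominated.
P2: not dominated.
P3: not dominated (best price).
P4: not dominated.
P5: not dominated.
P6: dominated by P3 (0-60 6.2≤8.1, cargo 13≥11, price 29≤63, fuel economy 54≥20).
P7: not dominated (best 0-60).
P8: not dominated (best cargo).
P9: not dominated.

P1, P2, P3, P4, P5, P7, P8, P9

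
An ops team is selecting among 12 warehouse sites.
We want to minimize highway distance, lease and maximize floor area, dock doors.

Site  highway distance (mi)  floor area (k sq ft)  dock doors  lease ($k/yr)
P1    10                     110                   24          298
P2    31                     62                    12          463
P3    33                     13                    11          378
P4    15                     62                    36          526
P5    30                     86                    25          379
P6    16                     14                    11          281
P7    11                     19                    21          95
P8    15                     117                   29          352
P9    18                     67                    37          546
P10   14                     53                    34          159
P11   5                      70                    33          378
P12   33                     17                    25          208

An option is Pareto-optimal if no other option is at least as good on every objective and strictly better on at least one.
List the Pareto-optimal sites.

P1: not dominated.
P2: dominated by P1 (highway distance 10≤31, floor area 110≥62, dock doors 24≥12, lease 298≤463).
P3: dominated by P1 (highway distance 10≤33, floor area 110≥13, dock doors 24≥11, lease 298≤378).
P4: not dominated.
P5: dominated by P8 (highway distance 15≤30, floor area 117≥86, dock doors 29≥25, lease 352≤379).
P6: dominated by P7 (highway distance 11≤16, floor area 19≥14, dock doors 21≥11, lease 95≤281).
P7: not dominated (best lease).
P8: not dominated (best floor area).
P9: not dominated (best dock doors).
P10: not dominated.
P11: not dominated (best highway distance).
P12: dominated by P10 (highway distance 14≤33, floor area 53≥17, dock doors 34≥25, lease 159≤208).

P1, P4, P7, P8, P9, P10, P11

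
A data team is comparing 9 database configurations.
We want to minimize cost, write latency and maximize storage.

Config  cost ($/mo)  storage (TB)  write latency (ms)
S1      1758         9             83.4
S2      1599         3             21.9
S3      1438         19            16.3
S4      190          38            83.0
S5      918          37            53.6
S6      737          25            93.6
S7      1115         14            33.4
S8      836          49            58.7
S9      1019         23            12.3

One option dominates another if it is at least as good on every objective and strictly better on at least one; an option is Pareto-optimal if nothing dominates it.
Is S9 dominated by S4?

No

S4 vs S9: S4 is worse on write latency (83.0 vs 12.3), so it does not dominate S9.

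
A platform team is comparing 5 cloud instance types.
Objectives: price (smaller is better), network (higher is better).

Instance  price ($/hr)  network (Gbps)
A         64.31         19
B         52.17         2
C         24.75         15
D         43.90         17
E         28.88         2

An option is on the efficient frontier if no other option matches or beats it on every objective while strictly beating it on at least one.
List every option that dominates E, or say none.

C

C: price 24.75≤28.88, network 15≥2 — dominates E.
Others (A, B, D) are each worse than E on at least one objective.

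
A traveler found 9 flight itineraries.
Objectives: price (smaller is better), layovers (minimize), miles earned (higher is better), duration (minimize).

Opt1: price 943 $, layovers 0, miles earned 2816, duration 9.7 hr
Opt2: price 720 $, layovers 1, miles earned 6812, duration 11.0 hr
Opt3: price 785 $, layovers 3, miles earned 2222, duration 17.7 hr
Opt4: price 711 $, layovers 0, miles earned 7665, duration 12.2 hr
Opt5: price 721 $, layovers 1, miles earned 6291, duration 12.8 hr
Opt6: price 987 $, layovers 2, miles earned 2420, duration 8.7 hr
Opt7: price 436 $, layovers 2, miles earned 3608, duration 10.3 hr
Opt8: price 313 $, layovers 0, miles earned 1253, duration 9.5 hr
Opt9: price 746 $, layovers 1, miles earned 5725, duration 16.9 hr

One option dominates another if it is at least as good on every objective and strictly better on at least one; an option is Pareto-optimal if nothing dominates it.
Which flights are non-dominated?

Opt1, Opt2, Opt4, Opt6, Opt7, Opt8

Opt1: not dominated.
Opt2: not dominated.
Opt3: dominated by Opt2 (price 720≤785, layovers 1≤3, miles earned 6812≥2222, duration 11.0≤17.7).
Opt4: not dominated (best miles earned).
Opt5: dominated by Opt2 (price 720≤721, layovers 1≤1, miles earned 6812≥6291, duration 11.0≤12.8).
Opt6: not dominated (best duration).
Opt7: not dominated.
Opt8: not dominated (best price).
Opt9: dominated by Opt2 (price 720≤746, layovers 1≤1, miles earned 6812≥5725, duration 11.0≤16.9).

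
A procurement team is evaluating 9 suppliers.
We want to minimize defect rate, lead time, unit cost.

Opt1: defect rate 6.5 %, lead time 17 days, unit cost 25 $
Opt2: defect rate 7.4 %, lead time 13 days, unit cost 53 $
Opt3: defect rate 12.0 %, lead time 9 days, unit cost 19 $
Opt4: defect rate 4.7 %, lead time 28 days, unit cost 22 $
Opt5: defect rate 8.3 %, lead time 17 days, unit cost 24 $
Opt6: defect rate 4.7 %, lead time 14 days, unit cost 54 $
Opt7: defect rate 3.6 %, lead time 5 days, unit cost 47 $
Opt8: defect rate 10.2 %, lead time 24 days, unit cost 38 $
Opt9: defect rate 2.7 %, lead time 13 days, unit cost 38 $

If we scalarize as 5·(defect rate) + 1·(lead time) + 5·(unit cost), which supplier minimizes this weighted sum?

Opt1: 5·6.5 + 1·17 + 5·25 = 174.5
Opt2: 5·7.4 + 1·13 + 5·53 = 315.0
Opt3: 5·12.0 + 1·9 + 5·19 = 164.0
Opt4: 5·4.7 + 1·28 + 5·22 = 161.5
Opt5: 5·8.3 + 1·17 + 5·24 = 178.5
Opt6: 5·4.7 + 1·14 + 5·54 = 307.5
Opt7: 5·3.6 + 1·5 + 5·47 = 258.0
Opt8: 5·10.2 + 1·24 + 5·38 = 265.0
Opt9: 5·2.7 + 1·13 + 5·38 = 216.5
Lowest: Opt4 at 161.5.

Opt4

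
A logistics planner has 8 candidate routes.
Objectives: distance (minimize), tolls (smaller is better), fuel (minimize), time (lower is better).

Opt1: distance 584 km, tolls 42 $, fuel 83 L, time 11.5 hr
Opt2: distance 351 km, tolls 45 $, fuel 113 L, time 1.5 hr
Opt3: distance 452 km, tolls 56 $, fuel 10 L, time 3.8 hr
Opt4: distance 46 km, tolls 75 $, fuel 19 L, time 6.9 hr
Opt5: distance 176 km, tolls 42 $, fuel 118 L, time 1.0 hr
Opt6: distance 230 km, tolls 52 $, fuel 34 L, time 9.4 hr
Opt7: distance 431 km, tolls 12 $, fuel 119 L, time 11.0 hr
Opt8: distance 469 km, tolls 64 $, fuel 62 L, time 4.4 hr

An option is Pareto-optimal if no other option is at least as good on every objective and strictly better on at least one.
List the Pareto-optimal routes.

Opt1: not dominated.
Opt2: not dominated.
Opt3: not dominated (best fuel).
Opt4: not dominated (best distance).
Opt5: not dominated (best time).
Opt6: not dominated.
Opt7: not dominated (best tolls).
Opt8: dominated by Opt3 (distance 452≤469, tolls 56≤64, fuel 10≤62, time 3.8≤4.4).

Opt1, Opt2, Opt3, Opt4, Opt5, Opt6, Opt7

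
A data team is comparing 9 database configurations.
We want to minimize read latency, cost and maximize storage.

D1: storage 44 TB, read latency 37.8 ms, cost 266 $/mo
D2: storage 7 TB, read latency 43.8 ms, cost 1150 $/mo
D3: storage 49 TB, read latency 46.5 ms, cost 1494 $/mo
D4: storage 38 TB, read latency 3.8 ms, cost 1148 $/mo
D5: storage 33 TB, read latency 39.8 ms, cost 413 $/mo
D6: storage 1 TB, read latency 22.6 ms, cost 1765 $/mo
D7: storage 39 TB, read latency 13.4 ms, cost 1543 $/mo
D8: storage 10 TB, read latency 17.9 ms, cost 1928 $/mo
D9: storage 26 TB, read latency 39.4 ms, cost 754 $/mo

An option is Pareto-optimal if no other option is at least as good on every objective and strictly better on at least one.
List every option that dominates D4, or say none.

D1: worse on read latency (37.8 vs 3.8).
D2: worse on storage (7 vs 38).
D3: worse on read latency (46.5 vs 3.8).
D5: worse on storage (33 vs 38).
D6: worse on storage (1 vs 38).
D7: worse on read latency (13.4 vs 3.8).
D8: worse on storage (10 vs 38).
D9: worse on storage (26 vs 38).
No option dominates D4.

none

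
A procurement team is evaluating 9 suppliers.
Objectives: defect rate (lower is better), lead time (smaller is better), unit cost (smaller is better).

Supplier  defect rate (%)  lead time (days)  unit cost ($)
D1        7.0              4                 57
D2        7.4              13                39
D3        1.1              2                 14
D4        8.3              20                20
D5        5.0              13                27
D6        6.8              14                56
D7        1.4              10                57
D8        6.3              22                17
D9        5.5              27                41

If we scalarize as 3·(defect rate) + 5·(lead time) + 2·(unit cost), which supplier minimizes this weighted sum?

D3

D1: 3·7.0 + 5·4 + 2·57 = 155.0
D2: 3·7.4 + 5·13 + 2·39 = 165.2
D3: 3·1.1 + 5·2 + 2·14 = 41.3
D4: 3·8.3 + 5·20 + 2·20 = 164.9
D5: 3·5.0 + 5·13 + 2·27 = 134.0
D6: 3·6.8 + 5·14 + 2·56 = 202.4
D7: 3·1.4 + 5·10 + 2·57 = 168.2
D8: 3·6.3 + 5·22 + 2·17 = 162.9
D9: 3·5.5 + 5·27 + 2·41 = 233.5
Lowest: D3 at 41.3.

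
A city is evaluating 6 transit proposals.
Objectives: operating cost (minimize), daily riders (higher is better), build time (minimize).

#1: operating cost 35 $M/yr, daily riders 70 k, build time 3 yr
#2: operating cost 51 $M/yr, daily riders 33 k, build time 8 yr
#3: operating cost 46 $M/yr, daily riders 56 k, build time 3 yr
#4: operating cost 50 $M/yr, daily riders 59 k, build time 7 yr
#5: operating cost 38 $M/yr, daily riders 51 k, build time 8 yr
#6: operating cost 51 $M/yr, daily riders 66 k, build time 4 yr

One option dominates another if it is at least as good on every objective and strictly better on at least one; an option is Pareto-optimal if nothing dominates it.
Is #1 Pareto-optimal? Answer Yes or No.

Yes

#2: worse on operating cost (51 vs 35).
#3: worse on operating cost (46 vs 35).
#4: worse on operating cost (50 vs 35).
#5: worse on operating cost (38 vs 35).
#6: worse on operating cost (51 vs 35).
No option is at least as good as #1 on every objective and strictly better on one.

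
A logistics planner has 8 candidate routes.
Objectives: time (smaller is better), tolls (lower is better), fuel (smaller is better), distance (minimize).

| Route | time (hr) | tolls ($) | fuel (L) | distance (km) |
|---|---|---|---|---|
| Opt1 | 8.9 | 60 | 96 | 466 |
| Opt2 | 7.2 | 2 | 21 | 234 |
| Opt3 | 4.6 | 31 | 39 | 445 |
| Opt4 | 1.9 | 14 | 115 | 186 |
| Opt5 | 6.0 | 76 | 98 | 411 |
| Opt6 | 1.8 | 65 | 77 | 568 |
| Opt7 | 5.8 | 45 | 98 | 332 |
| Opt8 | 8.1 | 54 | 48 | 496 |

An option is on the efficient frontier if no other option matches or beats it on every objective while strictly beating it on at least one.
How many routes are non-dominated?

5

Opt1: dominated by Opt2 (time 7.2≤8.9, tolls 2≤60, fuel 21≤96, distance 234≤466).
Opt2: not dominated (best tolls).
Opt3: not dominated.
Opt4: not dominated (best distance).
Opt5: dominated by Opt7 (time 5.8≤6.0, tolls 45≤76, fuel 98≤98, distance 332≤411).
Opt6: not dominated (best time).
Opt7: not dominated.
Opt8: dominated by Opt2 (time 7.2≤8.1, tolls 2≤54, fuel 21≤48, distance 234≤496).
Pareto-optimal: Opt2, Opt3, Opt4, Opt6, Opt7 → 5.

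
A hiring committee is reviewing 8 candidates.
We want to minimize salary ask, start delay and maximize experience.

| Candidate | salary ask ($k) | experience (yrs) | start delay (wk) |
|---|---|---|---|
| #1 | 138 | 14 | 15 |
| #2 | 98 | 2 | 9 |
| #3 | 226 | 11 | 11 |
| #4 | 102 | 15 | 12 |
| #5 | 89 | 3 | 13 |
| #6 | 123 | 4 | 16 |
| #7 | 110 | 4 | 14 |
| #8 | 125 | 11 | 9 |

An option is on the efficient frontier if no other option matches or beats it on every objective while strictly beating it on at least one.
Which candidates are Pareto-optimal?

#2, #4, #5, #8

#1: dominated by #4 (salary ask 102≤138, experience 15≥14, start delay 12≤15).
#2: not dominated.
#3: dominated by #8 (salary ask 125≤226, experience 11≥11, start delay 9≤11).
#4: not dominated (best experience).
#5: not dominated (best salary ask).
#6: dominated by #4 (salary ask 102≤123, experience 15≥4, start delay 12≤16).
#7: dominated by #4 (salary ask 102≤110, experience 15≥4, start delay 12≤14).
#8: not dominated.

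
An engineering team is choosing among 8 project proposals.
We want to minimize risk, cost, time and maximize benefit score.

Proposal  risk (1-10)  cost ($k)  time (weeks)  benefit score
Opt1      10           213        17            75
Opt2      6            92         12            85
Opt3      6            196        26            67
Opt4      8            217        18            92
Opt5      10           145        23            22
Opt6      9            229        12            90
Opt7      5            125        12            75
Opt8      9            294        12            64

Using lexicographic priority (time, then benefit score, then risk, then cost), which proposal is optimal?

First minimize time: best is 12, kept {Opt2, Opt6, Opt7, Opt8}.
Then maximize benefit score: best is 90, kept {Opt6}.

Opt6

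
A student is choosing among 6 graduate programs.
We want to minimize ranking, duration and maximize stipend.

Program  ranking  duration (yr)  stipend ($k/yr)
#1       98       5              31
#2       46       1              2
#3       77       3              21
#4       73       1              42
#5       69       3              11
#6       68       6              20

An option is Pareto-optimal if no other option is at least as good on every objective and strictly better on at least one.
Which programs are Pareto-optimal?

#2, #4, #5, #6

#1: dominated by #4 (ranking 73≤98, duration 1≤5, stipend 42≥31).
#2: not dominated (best ranking).
#3: dominated by #4 (ranking 73≤77, duration 1≤3, stipend 42≥21).
#4: not dominated (best stipend).
#5: not dominated.
#6: not dominated.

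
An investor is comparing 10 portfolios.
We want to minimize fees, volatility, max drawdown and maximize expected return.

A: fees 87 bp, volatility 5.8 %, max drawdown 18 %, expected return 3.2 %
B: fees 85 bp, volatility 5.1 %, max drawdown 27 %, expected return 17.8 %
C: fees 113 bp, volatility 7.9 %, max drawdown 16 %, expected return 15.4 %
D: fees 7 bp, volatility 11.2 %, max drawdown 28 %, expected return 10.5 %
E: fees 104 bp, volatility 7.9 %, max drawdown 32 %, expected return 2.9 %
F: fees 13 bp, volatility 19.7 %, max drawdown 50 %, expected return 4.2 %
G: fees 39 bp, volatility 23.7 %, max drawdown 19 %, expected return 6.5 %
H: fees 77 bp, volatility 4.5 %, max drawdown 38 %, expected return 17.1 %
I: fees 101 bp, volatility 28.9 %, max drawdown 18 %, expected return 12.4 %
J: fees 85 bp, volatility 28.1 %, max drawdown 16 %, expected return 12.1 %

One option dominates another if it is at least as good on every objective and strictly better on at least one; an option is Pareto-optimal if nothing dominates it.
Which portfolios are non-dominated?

A, B, C, D, G, H, I, J

A: not dominated.
B: not dominated (best expected return).
C: not dominated.
D: not dominated (best fees).
E: dominated by A (fees 87≤104, volatility 5.8≤7.9, max drawdown 18≤32, expected return 3.2≥2.9).
F: dominated by D (fees 7≤13, volatility 11.2≤19.7, max drawdown 28≤50, expected return 10.5≥4.2).
G: not dominated.
H: not dominated (best volatility).
I: not dominated.
J: not dominated.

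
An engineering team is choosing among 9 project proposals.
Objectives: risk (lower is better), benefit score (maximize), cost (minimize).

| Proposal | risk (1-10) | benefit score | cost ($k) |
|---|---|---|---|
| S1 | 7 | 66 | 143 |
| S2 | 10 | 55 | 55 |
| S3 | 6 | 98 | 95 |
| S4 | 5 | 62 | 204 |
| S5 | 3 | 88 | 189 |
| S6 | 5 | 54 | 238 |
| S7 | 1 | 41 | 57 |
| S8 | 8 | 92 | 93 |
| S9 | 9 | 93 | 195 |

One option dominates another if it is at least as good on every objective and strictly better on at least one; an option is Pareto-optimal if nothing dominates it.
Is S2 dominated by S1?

S1 vs S2: S1 is worse on cost (143 vs 55), so it does not dominate S2.

No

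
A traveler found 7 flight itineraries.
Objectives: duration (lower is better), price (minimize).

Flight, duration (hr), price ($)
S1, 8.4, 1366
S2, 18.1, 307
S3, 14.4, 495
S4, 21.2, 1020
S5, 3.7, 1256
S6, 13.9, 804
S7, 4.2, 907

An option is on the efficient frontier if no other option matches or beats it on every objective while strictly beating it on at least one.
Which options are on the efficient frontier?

S2, S3, S5, S6, S7

S1: dominated by S5 (duration 3.7≤8.4, price 1256≤1366).
S2: not dominated (best price).
S3: not dominated.
S4: dominated by S2 (duration 18.1≤21.2, price 307≤1020).
S5: not dominated (best duration).
S6: not dominated.
S7: not dominated.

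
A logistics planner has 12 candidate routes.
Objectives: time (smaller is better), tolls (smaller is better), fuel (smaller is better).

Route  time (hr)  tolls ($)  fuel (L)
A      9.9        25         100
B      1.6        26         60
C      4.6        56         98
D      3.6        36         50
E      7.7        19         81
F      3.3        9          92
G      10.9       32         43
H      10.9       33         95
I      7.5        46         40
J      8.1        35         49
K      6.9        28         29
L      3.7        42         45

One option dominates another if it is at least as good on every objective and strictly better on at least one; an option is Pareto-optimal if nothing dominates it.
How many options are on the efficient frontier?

A: dominated by E (time 7.7≤9.9, tolls 19≤25, fuel 81≤100).
B: not dominated (best time).
C: dominated by B (time 1.6≤4.6, tolls 26≤56, fuel 60≤98).
D: not dominated.
E: not dominated.
F: not dominated (best tolls).
G: dominated by K (time 6.9≤10.9, tolls 28≤32, fuel 29≤43).
H: dominated by B (time 1.6≤10.9, tolls 26≤33, fuel 60≤95).
I: dominated by K (time 6.9≤7.5, tolls 28≤46, fuel 29≤40).
J: dominated by K (time 6.9≤8.1, tolls 28≤35, fuel 29≤49).
K: not dominated (best fuel).
L: not dominated.
Pareto-optimal: B, D, E, F, K, L → 6.

6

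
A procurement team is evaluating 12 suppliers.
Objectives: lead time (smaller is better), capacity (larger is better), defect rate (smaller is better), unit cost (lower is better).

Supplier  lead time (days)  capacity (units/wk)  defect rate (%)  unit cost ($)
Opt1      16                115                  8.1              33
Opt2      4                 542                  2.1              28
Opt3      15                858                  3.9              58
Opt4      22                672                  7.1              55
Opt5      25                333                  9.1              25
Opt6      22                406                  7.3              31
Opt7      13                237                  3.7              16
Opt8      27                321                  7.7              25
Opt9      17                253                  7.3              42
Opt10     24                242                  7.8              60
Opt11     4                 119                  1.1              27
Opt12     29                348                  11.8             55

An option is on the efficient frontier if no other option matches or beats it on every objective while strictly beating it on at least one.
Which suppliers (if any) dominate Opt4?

none

Opt1: worse on capacity (115 vs 672).
Opt2: worse on capacity (542 vs 672).
Opt3: worse on unit cost (58 vs 55).
Opt5: worse on lead time (25 vs 22).
Opt6: worse on capacity (406 vs 672).
Opt7: worse on capacity (237 vs 672).
Opt8: worse on lead time (27 vs 22).
Opt9: worse on capacity (253 vs 672).
Opt10: worse on lead time (24 vs 22).
Opt11: worse on capacity (119 vs 672).
Opt12: worse on lead time (29 vs 22).
No option dominates Opt4.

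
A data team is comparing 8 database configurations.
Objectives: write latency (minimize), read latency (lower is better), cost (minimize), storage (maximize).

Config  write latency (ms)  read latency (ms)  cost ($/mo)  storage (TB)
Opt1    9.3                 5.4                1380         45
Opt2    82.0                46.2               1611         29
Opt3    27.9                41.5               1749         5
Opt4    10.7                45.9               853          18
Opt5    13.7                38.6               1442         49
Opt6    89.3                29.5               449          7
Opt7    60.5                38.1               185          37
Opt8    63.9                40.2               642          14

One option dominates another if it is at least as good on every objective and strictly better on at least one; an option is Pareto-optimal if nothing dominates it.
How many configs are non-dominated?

Opt1: not dominated (best write latency).
Opt2: dominated by Opt1 (write latency 9.3≤82.0, read latency 5.4≤46.2, cost 1380≤1611, storage 45≥29).
Opt3: dominated by Opt1 (write latency 9.3≤27.9, read latency 5.4≤41.5, cost 1380≤1749, storage 45≥5).
Opt4: not dominated.
Opt5: not dominated (best storage).
Opt6: not dominated.
Opt7: not dominated (best cost).
Opt8: dominated by Opt7 (write latency 60.5≤63.9, read latency 38.1≤40.2, cost 185≤642, storage 37≥14).
Pareto-optimal: Opt1, Opt4, Opt5, Opt6, Opt7 → 5.

5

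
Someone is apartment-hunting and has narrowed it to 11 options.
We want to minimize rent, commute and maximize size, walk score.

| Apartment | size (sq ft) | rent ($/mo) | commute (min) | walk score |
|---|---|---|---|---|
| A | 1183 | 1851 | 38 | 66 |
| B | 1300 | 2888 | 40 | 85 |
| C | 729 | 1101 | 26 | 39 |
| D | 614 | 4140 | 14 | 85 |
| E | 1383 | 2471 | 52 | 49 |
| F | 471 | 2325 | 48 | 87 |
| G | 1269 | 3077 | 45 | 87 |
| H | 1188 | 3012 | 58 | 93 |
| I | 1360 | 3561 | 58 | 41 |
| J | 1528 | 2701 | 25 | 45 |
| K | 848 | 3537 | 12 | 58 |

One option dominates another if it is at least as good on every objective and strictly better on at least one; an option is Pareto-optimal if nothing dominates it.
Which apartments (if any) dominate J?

none

A: worse on size (1183 vs 1528).
B: worse on size (1300 vs 1528).
C: worse on size (729 vs 1528).
D: worse on size (614 vs 1528).
E: worse on size (1383 vs 1528).
F: worse on size (471 vs 1528).
G: worse on size (1269 vs 1528).
H: worse on size (1188 vs 1528).
I: worse on size (1360 vs 1528).
K: worse on size (848 vs 1528).
No option dominates J.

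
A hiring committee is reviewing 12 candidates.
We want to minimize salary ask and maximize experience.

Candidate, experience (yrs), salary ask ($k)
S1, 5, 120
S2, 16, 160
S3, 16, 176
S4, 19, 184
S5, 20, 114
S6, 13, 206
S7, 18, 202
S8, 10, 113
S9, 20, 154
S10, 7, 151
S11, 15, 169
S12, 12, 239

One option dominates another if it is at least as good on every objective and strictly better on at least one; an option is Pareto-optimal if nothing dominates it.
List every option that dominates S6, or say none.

S2: experience 16≥13, salary ask 160≤206 — dominates S6.
S3: experience 16≥13, salary ask 176≤206 — dominates S6.
S4: experience 19≥13, salary ask 184≤206 — dominates S6.
S5: experience 20≥13, salary ask 114≤206 — dominates S6.
S7: experience 18≥13, salary ask 202≤206 — dominates S6.
S9: experience 20≥13, salary ask 154≤206 — dominates S6.
S11: experience 15≥13, salary ask 169≤206 — dominates S6.
Others (S1, S8, S10, S12) are each worse than S6 on at least one objective.

S2, S3, S4, S5, S7, S9, S11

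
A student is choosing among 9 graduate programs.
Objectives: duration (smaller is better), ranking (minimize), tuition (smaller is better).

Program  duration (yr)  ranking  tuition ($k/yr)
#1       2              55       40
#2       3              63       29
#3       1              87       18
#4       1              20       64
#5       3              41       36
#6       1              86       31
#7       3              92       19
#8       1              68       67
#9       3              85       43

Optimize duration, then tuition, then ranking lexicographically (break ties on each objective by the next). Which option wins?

First minimize duration: best is 1, kept {#3, #4, #6, #8}.
Then minimize tuition: best is 18, kept {#3}.

#3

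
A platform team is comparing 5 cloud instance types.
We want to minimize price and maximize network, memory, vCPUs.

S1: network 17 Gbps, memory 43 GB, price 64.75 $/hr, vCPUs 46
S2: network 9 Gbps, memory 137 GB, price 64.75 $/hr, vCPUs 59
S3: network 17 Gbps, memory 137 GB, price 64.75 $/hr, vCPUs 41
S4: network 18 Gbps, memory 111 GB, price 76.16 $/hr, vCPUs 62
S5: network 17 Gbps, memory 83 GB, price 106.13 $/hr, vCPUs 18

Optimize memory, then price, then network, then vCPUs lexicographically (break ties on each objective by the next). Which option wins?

S3

First maximize memory: best is 137, kept {S2, S3}.
Then minimize price: best is 64.75, kept {S2, S3}.
Then maximize network: best is 17, kept {S3}.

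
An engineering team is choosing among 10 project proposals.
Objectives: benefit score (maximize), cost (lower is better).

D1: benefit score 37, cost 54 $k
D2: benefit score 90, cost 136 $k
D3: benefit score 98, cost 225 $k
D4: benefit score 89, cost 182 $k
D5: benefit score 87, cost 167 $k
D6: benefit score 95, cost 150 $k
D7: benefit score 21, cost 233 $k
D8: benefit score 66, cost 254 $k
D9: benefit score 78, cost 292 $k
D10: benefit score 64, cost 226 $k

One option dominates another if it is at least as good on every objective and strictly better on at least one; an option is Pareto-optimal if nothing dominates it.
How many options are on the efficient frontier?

4

D1: not dominated (best cost).
D2: not dominated.
D3: not dominated (best benefit score).
D4: dominated by D2 (benefit score 90≥89, cost 136≤182).
D5: dominated by D2 (benefit score 90≥87, cost 136≤167).
D6: not dominated.
D7: dominated by D1 (benefit score 37≥21, cost 54≤233).
D8: dominated by D2 (benefit score 90≥66, cost 136≤254).
D9: dominated by D2 (benefit score 90≥78, cost 136≤292).
D10: dominated by D2 (benefit score 90≥64, cost 136≤226).
Pareto-optimal: D1, D2, D3, D6 → 4.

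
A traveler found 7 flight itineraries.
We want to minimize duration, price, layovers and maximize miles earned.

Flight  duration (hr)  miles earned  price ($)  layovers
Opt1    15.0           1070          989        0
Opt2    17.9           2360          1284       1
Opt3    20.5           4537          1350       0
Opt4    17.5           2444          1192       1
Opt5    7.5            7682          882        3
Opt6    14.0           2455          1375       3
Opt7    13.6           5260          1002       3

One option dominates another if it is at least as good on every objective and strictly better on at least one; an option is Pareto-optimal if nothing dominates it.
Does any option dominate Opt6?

Opt5 vs Opt6: duration 7.5≤14.0, miles earned 7682≥2455, price 882≤1375, layovers 3≤3 — Opt5 is at least as good on every objective and strictly better on at least one, so Opt5 dominates Opt6.

Yes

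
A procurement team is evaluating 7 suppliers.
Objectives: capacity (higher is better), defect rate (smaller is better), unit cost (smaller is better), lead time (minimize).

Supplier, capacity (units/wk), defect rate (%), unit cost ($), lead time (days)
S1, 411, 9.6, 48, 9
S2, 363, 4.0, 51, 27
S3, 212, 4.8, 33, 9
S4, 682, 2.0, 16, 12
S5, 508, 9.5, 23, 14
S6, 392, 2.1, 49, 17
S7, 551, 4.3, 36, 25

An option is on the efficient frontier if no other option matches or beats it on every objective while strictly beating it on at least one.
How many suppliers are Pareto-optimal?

S1: not dominated.
S2: dominated by S4 (capacity 682≥363, defect rate 2.0≤4.0, unit cost 16≤51, lead time 12≤27).
S3: not dominated.
S4: not dominated (best capacity).
S5: dominated by S4 (capacity 682≥508, defect rate 2.0≤9.5, unit cost 16≤23, lead time 12≤14).
S6: dominated by S4 (capacity 682≥392, defect rate 2.0≤2.1, unit cost 16≤49, lead time 12≤17).
S7: dominated by S4 (capacity 682≥551, defect rate 2.0≤4.3, unit cost 16≤36, lead time 12≤25).
Pareto-optimal: S1, S3, S4 → 3.

3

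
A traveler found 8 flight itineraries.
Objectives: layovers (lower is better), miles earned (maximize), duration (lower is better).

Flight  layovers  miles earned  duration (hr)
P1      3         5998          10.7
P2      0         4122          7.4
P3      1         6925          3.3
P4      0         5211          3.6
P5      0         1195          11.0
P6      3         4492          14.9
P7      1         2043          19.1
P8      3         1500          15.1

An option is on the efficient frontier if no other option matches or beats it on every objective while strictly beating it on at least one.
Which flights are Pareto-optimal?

P3, P4

P1: dominated by P3 (layovers 1≤3, miles earned 6925≥5998, duration 3.3≤10.7).
P2: dominated by P4 (layovers 0≤0, miles earned 5211≥4122, duration 3.6≤7.4).
P3: not dominated (best miles earned).
P4: not dominated.
P5: dominated by P2 (layovers 0≤0, miles earned 4122≥1195, duration 7.4≤11.0).
P6: dominated by P1 (layovers 3≤3, miles earned 5998≥4492, duration 10.7≤14.9).
P7: dominated by P2 (layovers 0≤1, miles earned 4122≥2043, duration 7.4≤19.1).
P8: dominated by P1 (layovers 3≤3, miles earned 5998≥1500, duration 10.7≤15.1).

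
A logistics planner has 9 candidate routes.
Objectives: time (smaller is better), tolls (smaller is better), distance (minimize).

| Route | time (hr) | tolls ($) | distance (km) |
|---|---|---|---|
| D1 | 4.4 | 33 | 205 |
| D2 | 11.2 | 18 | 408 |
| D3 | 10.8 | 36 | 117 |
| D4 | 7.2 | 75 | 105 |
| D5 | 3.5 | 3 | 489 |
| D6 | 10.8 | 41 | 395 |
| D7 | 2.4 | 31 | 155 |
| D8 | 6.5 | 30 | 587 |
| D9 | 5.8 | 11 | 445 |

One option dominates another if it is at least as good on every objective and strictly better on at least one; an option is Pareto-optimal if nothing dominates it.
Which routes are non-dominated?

D1: dominated by D7 (time 2.4≤4.4, tolls 31≤33, distance 155≤205).
D2: not dominated.
D3: not dominated.
D4: not dominated (best distance).
D5: not dominated (best tolls).
D6: dominated by D1 (time 4.4≤10.8, tolls 33≤41, distance 205≤395).
D7: not dominated (best time).
D8: dominated by D5 (time 3.5≤6.5, tolls 3≤30, distance 489≤587).
D9: not dominated.

D2, D3, D4, D5, D7, D9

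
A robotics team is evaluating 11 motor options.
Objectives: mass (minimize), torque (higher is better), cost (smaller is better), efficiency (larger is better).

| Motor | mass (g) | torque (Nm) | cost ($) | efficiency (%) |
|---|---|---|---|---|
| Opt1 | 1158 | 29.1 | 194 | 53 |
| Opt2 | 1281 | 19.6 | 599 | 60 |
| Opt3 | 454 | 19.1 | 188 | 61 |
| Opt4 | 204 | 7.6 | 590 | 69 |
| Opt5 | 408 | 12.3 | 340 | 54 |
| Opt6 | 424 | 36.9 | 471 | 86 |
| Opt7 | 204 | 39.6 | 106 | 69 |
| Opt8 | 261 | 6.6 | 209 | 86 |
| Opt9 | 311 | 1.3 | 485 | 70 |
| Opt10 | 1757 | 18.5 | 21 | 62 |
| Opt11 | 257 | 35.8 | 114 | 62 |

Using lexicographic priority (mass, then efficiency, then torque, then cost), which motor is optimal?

Opt7

First minimize mass: best is 204, kept {Opt4, Opt7}.
Then maximize efficiency: best is 69, kept {Opt4, Opt7}.
Then maximize torque: best is 39.6, kept {Opt7}.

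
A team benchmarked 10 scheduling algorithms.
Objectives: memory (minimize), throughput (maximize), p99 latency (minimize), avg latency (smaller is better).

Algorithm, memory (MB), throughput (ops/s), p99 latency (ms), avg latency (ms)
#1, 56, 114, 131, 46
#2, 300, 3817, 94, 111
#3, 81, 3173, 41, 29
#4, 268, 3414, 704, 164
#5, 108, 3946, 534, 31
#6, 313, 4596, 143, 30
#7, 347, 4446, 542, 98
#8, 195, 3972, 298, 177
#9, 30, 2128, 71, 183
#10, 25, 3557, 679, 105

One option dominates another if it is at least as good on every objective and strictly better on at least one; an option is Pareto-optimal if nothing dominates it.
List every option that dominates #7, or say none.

#6: memory 313≤347, throughput 4596≥4446, p99 latency 143≤542, avg latency 30≤98 — dominates #7.
Others (#1, #2, #3, #4, #5, #8, #9, #10) are each worse than #7 on at least one objective.

#6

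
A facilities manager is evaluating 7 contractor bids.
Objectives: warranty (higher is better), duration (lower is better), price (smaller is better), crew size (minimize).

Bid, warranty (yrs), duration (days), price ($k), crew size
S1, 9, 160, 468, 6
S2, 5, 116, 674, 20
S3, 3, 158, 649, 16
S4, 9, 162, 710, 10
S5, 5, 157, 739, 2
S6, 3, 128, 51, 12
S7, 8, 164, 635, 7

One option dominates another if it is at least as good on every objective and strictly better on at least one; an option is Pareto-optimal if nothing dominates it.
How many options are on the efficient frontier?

S1: not dominated.
S2: not dominated (best duration).
S3: dominated by S6 (warranty 3≥3, duration 128≤158, price 51≤649, crew size 12≤16).
S4: dominated by S1 (warranty 9≥9, duration 160≤162, price 468≤710, crew size 6≤10).
S5: not dominated (best crew size).
S6: not dominated (best price).
S7: dominated by S1 (warranty 9≥8, duration 160≤164, price 468≤635, crew size 6≤7).
Pareto-optimal: S1, S2, S5, S6 → 4.

4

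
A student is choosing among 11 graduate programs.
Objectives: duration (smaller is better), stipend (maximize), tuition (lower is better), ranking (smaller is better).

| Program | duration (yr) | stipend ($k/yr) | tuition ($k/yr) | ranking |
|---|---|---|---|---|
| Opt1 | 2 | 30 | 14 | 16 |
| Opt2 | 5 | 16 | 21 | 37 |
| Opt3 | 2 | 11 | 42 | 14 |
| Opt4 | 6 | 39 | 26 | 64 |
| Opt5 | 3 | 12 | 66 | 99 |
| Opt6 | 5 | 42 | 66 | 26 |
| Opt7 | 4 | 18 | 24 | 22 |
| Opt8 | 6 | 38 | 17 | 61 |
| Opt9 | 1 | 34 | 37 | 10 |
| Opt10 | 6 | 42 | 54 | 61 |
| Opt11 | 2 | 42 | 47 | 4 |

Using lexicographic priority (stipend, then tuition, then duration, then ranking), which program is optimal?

First maximize stipend: best is 42, kept {Opt6, Opt10, Opt11}.
Then minimize tuition: best is 47, kept {Opt11}.

Opt11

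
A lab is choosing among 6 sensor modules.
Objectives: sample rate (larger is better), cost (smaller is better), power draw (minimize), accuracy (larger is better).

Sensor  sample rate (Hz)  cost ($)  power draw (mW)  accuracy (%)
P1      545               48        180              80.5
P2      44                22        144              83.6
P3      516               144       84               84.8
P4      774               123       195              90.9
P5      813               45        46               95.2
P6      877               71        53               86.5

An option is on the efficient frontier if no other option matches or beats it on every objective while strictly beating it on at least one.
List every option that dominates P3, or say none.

P5, P6

P5: sample rate 813≥516, cost 45≤144, power draw 46≤84, accuracy 95.2≥84.8 — dominates P3.
P6: sample rate 877≥516, cost 71≤144, power draw 53≤84, accuracy 86.5≥84.8 — dominates P3.
Others (P1, P2, P4) are each worse than P3 on at least one objective.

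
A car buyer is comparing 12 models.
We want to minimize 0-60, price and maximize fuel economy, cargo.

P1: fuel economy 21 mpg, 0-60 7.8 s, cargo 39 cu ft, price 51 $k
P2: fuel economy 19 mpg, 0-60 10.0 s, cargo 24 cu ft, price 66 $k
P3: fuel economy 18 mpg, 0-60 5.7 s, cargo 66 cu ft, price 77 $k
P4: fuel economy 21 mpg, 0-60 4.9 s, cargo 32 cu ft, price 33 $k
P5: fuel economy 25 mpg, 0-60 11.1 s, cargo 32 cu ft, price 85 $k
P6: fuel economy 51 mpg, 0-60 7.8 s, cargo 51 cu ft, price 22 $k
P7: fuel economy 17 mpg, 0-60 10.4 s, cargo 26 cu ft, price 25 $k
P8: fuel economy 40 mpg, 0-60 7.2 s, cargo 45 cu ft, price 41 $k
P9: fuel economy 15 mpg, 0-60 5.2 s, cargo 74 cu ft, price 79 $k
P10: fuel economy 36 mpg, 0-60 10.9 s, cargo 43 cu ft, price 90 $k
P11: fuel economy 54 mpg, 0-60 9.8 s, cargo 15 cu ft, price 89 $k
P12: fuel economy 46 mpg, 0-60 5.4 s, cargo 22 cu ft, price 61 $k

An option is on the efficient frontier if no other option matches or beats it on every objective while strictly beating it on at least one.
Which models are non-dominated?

P1: dominated by P6 (fuel economy 51≥21, 0-60 7.8≤7.8, cargo 51≥39, price 22≤51).
P2: dominated by P1 (fuel economy 21≥19, 0-60 7.8≤10.0, cargo 39≥24, price 51≤66).
P3: not dominated.
P4: not dominated (best 0-60).
P5: dominated by P6 (fuel economy 51≥25, 0-60 7.8≤11.1, cargo 51≥32, price 22≤85).
P6: not dominated (best price).
P7: dominated by P6 (fuel economy 51≥17, 0-60 7.8≤10.4, cargo 51≥26, price 22≤25).
P8: not dominated.
P9: not dominated (best cargo).
P10: dominated by P6 (fuel economy 51≥36, 0-60 7.8≤10.9, cargo 51≥43, price 22≤90).
P11: not dominated (best fuel economy).
P12: not dominated.

P3, P4, P6, P8, P9, P11, P12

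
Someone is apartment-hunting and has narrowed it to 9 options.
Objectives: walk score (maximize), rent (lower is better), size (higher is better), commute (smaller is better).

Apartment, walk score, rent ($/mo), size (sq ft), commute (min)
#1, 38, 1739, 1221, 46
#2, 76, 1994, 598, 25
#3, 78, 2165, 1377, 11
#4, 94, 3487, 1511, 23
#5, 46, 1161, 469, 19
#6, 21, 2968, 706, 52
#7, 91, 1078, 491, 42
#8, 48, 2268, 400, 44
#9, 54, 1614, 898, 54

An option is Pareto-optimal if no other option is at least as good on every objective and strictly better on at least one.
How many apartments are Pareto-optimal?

#1: not dominated.
#2: not dominated.
#3: not dominated (best commute).
#4: not dominated (best walk score).
#5: not dominated.
#6: dominated by #1 (walk score 38≥21, rent 1739≤2968, size 1221≥706, commute 46≤52).
#7: not dominated (best rent).
#8: dominated by #2 (walk score 76≥48, rent 1994≤2268, size 598≥400, commute 25≤44).
#9: not dominated.
Pareto-optimal: #1, #2, #3, #4, #5, #7, #9 → 7.

7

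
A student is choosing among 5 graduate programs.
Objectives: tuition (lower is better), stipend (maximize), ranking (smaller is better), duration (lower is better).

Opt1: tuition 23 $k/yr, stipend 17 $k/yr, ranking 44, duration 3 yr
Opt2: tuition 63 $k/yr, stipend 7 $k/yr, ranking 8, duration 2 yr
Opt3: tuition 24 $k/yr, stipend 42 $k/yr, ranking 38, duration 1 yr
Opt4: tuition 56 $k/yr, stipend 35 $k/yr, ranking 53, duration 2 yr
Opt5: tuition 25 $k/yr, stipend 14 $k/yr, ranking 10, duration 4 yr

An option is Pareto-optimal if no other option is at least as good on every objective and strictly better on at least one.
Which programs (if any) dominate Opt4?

Opt3: tuition 24≤56, stipend 42≥35, ranking 38≤53, duration 1≤2 — dominates Opt4.
Others (Opt1, Opt2, Opt5) are each worse than Opt4 on at least one objective.

Opt3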